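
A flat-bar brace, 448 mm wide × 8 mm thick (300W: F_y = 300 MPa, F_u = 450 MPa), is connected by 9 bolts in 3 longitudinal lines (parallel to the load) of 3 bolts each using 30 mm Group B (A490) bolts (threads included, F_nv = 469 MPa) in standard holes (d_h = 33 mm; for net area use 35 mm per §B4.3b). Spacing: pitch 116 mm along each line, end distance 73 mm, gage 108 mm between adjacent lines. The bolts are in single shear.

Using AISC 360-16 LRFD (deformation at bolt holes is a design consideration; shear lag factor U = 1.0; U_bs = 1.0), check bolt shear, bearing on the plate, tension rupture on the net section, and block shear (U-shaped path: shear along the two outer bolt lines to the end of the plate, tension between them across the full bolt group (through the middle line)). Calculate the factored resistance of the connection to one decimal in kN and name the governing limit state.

Bolt shear: A_b = π(30)²/4 = 706.86 mm². φR_n = 0.75 × 469 × 706.86 × 9 × 1 = 2237.7 kN.
Bearing (8 mm plate, F_u = 450 MPa): end bolts L_c = 73 − 33/2 = 56.5, R_n = min(1.2×56.5×8×450, 2.4×30×8×450) = 244.08 kN/bolt; interior L_c = 116 − 33 = 83, R_n = 259.2 kN/bolt. φR_n = 0.75 × (3×244.08 + 6×259.2) = 1715.6 kN.
Tension rupture (net): A_n = (448 − 3×35)×8 = 2744 mm² (U = 1.0, A_e = A_n). φR_n = 0.75 × 450 × 2744 = 926.1 kN.
Block shear: shear path 2×[73+2×116] = 2×305 mm, A_gv = 4880, A_nv = 2×(305 − 2.5×35)×8 = 3480 mm²; tension across gage: (216 − 2×35)×8 = 1168 mm². R_n = min(0.6×450×3480, 0.6×300×4880) + 1.0×450×1168 = min(939.6, 878.4) + 525.6 = 1404 kN. φR_n = 0.75 × 1404 = 1053.0 kN.
Governing: min(2237.7, 1715.6, 926.1, 1053.0) = 926.1 kN → net-section rupture.

926.1 kN (net-section rupture governs)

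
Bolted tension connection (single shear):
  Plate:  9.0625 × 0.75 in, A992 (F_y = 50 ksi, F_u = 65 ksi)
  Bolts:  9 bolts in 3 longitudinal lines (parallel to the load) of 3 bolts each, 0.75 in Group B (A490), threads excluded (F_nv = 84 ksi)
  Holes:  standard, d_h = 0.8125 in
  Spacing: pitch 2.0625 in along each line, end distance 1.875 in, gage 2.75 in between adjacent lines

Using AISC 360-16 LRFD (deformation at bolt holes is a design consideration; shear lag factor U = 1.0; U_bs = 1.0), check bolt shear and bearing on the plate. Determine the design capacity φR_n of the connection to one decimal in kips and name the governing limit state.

Bolt shear: A_b = π(0.75)²/4 = 0.44179 in². φR_n = 0.75 × 84 × 0.44179 × 9 × 1 = 250.5 kips.
Bearing (0.75 in plate, F_u = 65 ksi): end bolts L_c = 1.875 − 0.8125/2 = 1.46875, R_n = min(1.2×1.46875×0.75×65, 2.4×0.75×0.75×65) = 85.922 kips/bolt; interior L_c = 2.0625 − 0.8125 = 1.25, R_n = 73.125 kips/bolt. φR_n = 0.75 × (3×85.922 + 6×73.125) = 522.4 kips.
Governing: min(250.5, 522.4) = 250.5 kips → bolt shear.

250.5 kips (bolt shear governs)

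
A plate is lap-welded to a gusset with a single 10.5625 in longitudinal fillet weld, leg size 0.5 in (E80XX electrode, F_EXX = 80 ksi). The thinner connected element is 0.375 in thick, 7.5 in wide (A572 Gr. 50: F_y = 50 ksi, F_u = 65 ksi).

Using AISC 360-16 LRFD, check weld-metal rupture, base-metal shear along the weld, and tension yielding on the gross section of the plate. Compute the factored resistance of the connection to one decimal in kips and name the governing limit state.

115.9 kips (base-metal shear governs)

Weld metal: throat = 0.707×0.5 = 0.3535 in, L = 10.5625 in. φR_n = 0.75 × 0.6 × 80 × 0.3535 × 10.5625 = 134.4 kips.
Base metal shear (0.375 in plate): yield φR_n = 1.0×0.6×50×0.375×10.5625 = 118.8 kips; rupture φR_n = 0.75×0.6×65×0.375×10.5625 = 115.9 kips; take 115.9 kips (rupture).
Tension yield (gross): A_g = 7.5×0.375 = 2.8125 in². φR_n = 0.90 × 50 × 2.8125 = 126.6 kips.
Governing: min(134.4, 115.9, 126.6) = 115.9 kips → base-metal shear.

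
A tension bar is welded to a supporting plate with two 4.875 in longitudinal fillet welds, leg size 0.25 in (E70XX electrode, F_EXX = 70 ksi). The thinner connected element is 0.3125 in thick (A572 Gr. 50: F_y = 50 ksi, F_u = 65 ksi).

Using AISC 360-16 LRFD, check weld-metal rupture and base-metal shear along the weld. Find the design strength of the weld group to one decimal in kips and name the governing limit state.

54.3 kips (weld metal governs)

Weld metal: throat = 0.707×0.25 = 0.17675 in, L = 2×4.875 = 9.75 in. φR_n = 0.75 × 0.6 × 70 × 0.17675 × 9.75 = 54.3 kips.
Base metal shear (0.3125 in plate): yield φR_n = 1.0×0.6×50×0.3125×9.75 = 91.4 kips; rupture φR_n = 0.75×0.6×65×0.3125×9.75 = 89.1 kips; take 89.1 kips (rupture).
Governing: min(54.3, 89.1) = 54.3 kips → weld metal.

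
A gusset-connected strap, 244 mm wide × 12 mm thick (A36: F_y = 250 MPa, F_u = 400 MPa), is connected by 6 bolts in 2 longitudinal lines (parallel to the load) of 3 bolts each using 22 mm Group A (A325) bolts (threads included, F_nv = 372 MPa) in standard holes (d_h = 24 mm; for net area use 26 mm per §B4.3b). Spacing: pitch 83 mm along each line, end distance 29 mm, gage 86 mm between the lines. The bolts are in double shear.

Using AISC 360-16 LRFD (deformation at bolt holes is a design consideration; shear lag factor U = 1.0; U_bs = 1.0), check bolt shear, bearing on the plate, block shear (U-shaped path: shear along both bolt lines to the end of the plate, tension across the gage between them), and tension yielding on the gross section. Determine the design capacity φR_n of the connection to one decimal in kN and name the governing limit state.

Bolt shear: A_b = π(22)²/4 = 380.13 mm². φR_n = 0.75 × 372 × 380.13 × 6 × 2 = 1272.7 kN.
Bearing (12 mm plate, F_u = 400 MPa): end bolts L_c = 29 − 24/2 = 17, R_n = min(1.2×17×12×400, 2.4×22×12×400) = 97.92 kN/bolt; interior L_c = 83 − 24 = 59, R_n = 253.44 kN/bolt. φR_n = 0.75 × (2×97.92 + 4×253.44) = 907.2 kN.
Block shear: shear path 2×[29+2×83] = 2×195 mm, A_gv = 4680, A_nv = 2×(195 − 2.5×26)×12 = 3120 mm²; tension across gage: (86 − 1×26)×12 = 720 mm². R_n = min(0.6×400×3120, 0.6×250×4680) + 1.0×400×720 = min(748.8, 702) + 288 = 990 kN. φR_n = 0.75 × 990 = 742.5 kN.
Tension yield (gross): A_g = 244×12 = 2928 mm². φR_n = 0.90 × 250 × 2928 = 658.8 kN.
Governing: min(1272.7, 907.2, 742.5, 658.8) = 658.8 kN → gross-section yield.

658.8 kN (gross-section yield governs)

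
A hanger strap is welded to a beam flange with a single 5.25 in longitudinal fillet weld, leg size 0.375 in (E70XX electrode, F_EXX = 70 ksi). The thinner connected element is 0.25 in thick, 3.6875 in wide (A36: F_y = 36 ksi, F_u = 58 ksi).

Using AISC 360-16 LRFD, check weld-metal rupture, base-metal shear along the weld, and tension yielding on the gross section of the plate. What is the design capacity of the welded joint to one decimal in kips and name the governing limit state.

Weld metal: throat = 0.707×0.375 = 0.26513 in, L = 5.25 in. φR_n = 0.75 × 0.6 × 70 × 0.26513 × 5.25 = 43.8 kips.
Base metal shear (0.25 in plate): yield φR_n = 1.0×0.6×36×0.25×5.25 = 28.4 kips; rupture φR_n = 0.75×0.6×58×0.25×5.25 = 34.3 kips; take 28.4 kips (yield).
Tension yield (gross): A_g = 3.6875×0.25 = 0.92188 in². φR_n = 0.90 × 36 × 0.92188 = 29.9 kips.
Governing: min(43.8, 28.4, 29.9) = 28.4 kips → base-metal shear.

28.4 kips (base-metal shear governs)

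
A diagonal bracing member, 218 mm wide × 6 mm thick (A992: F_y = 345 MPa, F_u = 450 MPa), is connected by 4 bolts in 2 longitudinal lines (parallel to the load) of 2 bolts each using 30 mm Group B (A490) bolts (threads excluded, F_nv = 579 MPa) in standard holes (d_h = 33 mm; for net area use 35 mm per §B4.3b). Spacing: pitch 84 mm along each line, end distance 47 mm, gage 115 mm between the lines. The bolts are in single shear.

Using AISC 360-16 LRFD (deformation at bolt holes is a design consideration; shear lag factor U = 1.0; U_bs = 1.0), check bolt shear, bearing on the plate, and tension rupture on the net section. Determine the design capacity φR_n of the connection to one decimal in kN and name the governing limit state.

299.7 kN (net-section rupture governs)

Bolt shear: A_b = π(30)²/4 = 706.86 mm². φR_n = 0.75 × 579 × 706.86 × 4 × 1 = 1227.8 kN.
Bearing (6 mm plate, F_u = 450 MPa): end bolts L_c = 47 − 33/2 = 30.5, R_n = min(1.2×30.5×6×450, 2.4×30×6×450) = 98.82 kN/bolt; interior L_c = 84 − 33 = 51, R_n = 165.24 kN/bolt. φR_n = 0.75 × (2×98.82 + 2×165.24) = 396.1 kN.
Tension rupture (net): A_n = (218 − 2×35)×6 = 888 mm² (U = 1.0, A_e = A_n). φR_n = 0.75 × 450 × 888 = 299.7 kN.
Governing: min(1227.8, 396.1, 299.7) = 299.7 kN → net-section rupture.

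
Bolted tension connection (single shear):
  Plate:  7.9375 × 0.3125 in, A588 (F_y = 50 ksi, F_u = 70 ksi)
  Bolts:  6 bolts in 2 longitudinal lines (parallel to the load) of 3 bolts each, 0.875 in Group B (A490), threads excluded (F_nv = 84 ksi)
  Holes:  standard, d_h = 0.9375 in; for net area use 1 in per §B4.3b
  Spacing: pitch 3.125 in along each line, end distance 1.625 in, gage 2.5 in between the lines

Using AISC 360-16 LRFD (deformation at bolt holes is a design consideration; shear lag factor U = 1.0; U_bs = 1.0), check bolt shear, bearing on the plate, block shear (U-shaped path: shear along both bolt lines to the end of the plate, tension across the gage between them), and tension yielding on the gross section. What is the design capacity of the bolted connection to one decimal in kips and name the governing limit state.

Bolt shear: A_b = π(0.875)²/4 = 0.60132 in². φR_n = 0.75 × 84 × 0.60132 × 6 × 1 = 227.3 kips.
Bearing (0.3125 in plate, F_u = 70 ksi): end bolts L_c = 1.625 − 0.9375/2 = 1.15625, R_n = min(1.2×1.15625×0.3125×70, 2.4×0.875×0.3125×70) = 30.352 kips/bolt; interior L_c = 3.125 − 0.9375 = 2.1875, R_n = 45.938 kips/bolt. φR_n = 0.75 × (2×30.352 + 4×45.938) = 183.3 kips.
Block shear: shear path 2×[1.625+2×3.125] = 2×7.875 in, A_gv = 4.9219, A_nv = 2×(7.875 − 2.5×1)×0.3125 = 3.3594 in²; tension across gage: (2.5 − 1×1)×0.3125 = 0.46875 in². R_n = min(0.6×70×3.3594, 0.6×50×4.9219) + 1.0×70×0.46875 = min(141.09, 147.66) + 32.813 = 173.9 kips. φR_n = 0.75 × 173.9 = 130.4 kips.
Tension yield (gross): A_g = 7.9375×0.3125 = 2.4805 in². φR_n = 0.90 × 50 × 2.4805 = 111.6 kips.
Governing: min(227.3, 183.3, 130.4, 111.6) = 111.6 kips → gross-section yield.

111.6 kips (gross-section yield governs)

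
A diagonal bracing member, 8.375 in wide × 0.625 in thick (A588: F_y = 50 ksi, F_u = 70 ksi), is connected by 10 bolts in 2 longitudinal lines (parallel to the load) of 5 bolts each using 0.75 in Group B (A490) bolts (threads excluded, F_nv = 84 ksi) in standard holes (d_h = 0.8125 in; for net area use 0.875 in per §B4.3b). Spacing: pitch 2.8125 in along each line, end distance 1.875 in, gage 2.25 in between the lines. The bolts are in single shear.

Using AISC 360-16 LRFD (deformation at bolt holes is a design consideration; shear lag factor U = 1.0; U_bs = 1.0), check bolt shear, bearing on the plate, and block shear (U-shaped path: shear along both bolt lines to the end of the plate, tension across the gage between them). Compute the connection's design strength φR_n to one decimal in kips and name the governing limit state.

278.3 kips (bolt shear governs)

Bolt shear: A_b = π(0.75)²/4 = 0.44179 in². φR_n = 0.75 × 84 × 0.44179 × 10 × 1 = 278.3 kips.
Bearing (0.625 in plate, F_u = 70 ksi): end bolts L_c = 1.875 − 0.8125/2 = 1.46875, R_n = min(1.2×1.46875×0.625×70, 2.4×0.75×0.625×70) = 77.109 kips/bolt; interior L_c = 2.8125 − 0.8125 = 2, R_n = 78.75 kips/bolt. φR_n = 0.75 × (2×77.109 + 8×78.75) = 588.2 kips.
Block shear: shear path 2×[1.875+4×2.8125] = 2×13.125 in, A_gv = 16.406, A_nv = 2×(13.125 − 4.5×0.875)×0.625 = 11.484 in²; tension across gage: (2.25 − 1×0.875)×0.625 = 0.85938 in². R_n = min(0.6×70×11.484, 0.6×50×16.406) + 1.0×70×0.85938 = min(482.33, 492.18) + 60.157 = 542.49 kips. φR_n = 0.75 × 542.49 = 406.9 kips.
Governing: min(278.3, 588.2, 406.9) = 278.3 kips → bolt shear.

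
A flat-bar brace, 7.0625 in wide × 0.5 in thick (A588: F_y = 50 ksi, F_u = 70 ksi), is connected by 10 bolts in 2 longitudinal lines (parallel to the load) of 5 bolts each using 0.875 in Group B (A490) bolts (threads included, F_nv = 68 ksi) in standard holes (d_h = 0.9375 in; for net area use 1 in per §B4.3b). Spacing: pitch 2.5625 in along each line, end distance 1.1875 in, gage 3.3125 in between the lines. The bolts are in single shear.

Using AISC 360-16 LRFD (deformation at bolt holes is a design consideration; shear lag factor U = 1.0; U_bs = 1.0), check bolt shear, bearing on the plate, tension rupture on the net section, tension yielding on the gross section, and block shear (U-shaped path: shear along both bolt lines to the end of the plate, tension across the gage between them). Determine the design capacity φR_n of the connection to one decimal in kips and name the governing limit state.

132.9 kips (net-section rupture governs)

Bolt shear: A_b = π(0.875)²/4 = 0.60132 in². φR_n = 0.75 × 68 × 0.60132 × 10 × 1 = 306.7 kips.
Bearing (0.5 in plate, F_u = 70 ksi): end bolts L_c = 1.1875 − 0.9375/2 = 0.71875, R_n = min(1.2×0.71875×0.5×70, 2.4×0.875×0.5×70) = 30.188 kips/bolt; interior L_c = 2.5625 − 0.9375 = 1.625, R_n = 68.25 kips/bolt. φR_n = 0.75 × (2×30.188 + 8×68.25) = 454.8 kips.
Tension rupture (net): A_n = (7.0625 − 2×1)×0.5 = 2.5313 in² (U = 1.0, A_e = A_n). φR_n = 0.75 × 70 × 2.5313 = 132.9 kips.
Tension yield (gross): A_g = 7.0625×0.5 = 3.5313 in². φR_n = 0.90 × 50 × 3.5313 = 158.9 kips.
Block shear: shear path 2×[1.1875+4×2.5625] = 2×11.4375 in, A_gv = 11.438, A_nv = 2×(11.4375 − 4.5×1)×0.5 = 6.9375 in²; tension across gage: (3.3125 − 1×1)×0.5 = 1.1563 in². R_n = min(0.6×70×6.9375, 0.6×50×11.438) + 1.0×70×1.1563 = min(291.38, 343.14) + 80.941 = 372.32 kips. φR_n = 0.75 × 372.32 = 279.2 kips.
Governing: min(306.7, 454.8, 132.9, 158.9, 279.2) = 132.9 kips → net-section rupture.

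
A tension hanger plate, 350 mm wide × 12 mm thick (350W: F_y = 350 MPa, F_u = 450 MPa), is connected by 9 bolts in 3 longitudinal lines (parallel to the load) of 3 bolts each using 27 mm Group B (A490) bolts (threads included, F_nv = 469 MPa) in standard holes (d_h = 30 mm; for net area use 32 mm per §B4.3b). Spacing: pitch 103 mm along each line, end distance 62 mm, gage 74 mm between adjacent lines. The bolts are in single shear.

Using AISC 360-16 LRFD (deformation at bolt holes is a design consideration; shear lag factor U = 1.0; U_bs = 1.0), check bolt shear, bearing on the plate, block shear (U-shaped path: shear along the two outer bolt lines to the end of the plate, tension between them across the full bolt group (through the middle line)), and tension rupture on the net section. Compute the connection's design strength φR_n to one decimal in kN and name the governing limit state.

Bolt shear: A_b = π(27)²/4 = 572.56 mm². φR_n = 0.75 × 469 × 572.56 × 9 × 1 = 1812.6 kN.
Bearing (12 mm plate, F_u = 450 MPa): end bolts L_c = 62 − 30/2 = 47, R_n = min(1.2×47×12×450, 2.4×27×12×450) = 304.56 kN/bolt; interior L_c = 103 − 30 = 73, R_n = 349.92 kN/bolt. φR_n = 0.75 × (3×304.56 + 6×349.92) = 2259.9 kN.
Block shear: shear path 2×[62+2×103] = 2×268 mm, A_gv = 6432, A_nv = 2×(268 − 2.5×32)×12 = 4512 mm²; tension across gage: (148 − 2×32)×12 = 1008 mm². R_n = min(0.6×450×4512, 0.6×350×6432) + 1.0×450×1008 = min(1218.2, 1350.7) + 453.6 = 1671.8 kN. φR_n = 0.75 × 1671.8 = 1253.9 kN.
Tension rupture (net): A_n = (350 − 3×32)×12 = 3048 mm² (U = 1.0, A_e = A_n). φR_n = 0.75 × 450 × 3048 = 1028.7 kN.
Governing: min(1812.6, 2259.9, 1253.9, 1028.7) = 1028.7 kN → net-section rupture.

1028.7 kN (net-section rupture governs)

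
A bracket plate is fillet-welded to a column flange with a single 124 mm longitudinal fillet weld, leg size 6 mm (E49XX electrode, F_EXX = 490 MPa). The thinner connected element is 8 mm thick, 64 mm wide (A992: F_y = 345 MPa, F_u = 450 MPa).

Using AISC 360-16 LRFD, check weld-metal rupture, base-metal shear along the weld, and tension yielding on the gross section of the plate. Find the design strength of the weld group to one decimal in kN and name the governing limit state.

116.0 kN (weld metal governs)

Weld metal: throat = 0.707×6 = 4.242 mm, L = 124 mm. φR_n = 0.75 × 0.6 × 490 × 4.242 × 124 = 116.0 kN.
Base metal shear (8 mm plate): yield φR_n = 1.0×0.6×345×8×124 = 205.3 kN; rupture φR_n = 0.75×0.6×450×8×124 = 200.9 kN; take 200.9 kN (rupture).
Tension yield (gross): A_g = 64×8 = 512 mm². φR_n = 0.90 × 345 × 512 = 159.0 kN.
Governing: min(116.0, 200.9, 159.0) = 116.0 kN → weld metal.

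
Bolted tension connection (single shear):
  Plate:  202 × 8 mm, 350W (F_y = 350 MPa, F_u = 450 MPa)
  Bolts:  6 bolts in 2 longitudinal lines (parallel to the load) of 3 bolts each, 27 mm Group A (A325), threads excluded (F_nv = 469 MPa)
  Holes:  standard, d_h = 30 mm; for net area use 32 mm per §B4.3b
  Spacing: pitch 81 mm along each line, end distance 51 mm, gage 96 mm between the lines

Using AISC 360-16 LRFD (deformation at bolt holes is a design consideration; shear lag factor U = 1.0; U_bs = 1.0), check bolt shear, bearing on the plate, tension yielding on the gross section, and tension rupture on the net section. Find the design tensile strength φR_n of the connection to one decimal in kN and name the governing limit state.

Bolt shear: A_b = π(27)²/4 = 572.56 mm². φR_n = 0.75 × 469 × 572.56 × 6 × 1 = 1208.4 kN.
Bearing (8 mm plate, F_u = 450 MPa): end bolts L_c = 51 − 30/2 = 36, R_n = min(1.2×36×8×450, 2.4×27×8×450) = 155.52 kN/bolt; interior L_c = 81 − 30 = 51, R_n = 220.32 kN/bolt. φR_n = 0.75 × (2×155.52 + 4×220.32) = 894.2 kN.
Tension yield (gross): A_g = 202×8 = 1616 mm². φR_n = 0.90 × 350 × 1616 = 509.0 kN.
Tension rupture (net): A_n = (202 − 2×32)×8 = 1104 mm² (U = 1.0, A_e = A_n). φR_n = 0.75 × 450 × 1104 = 372.6 kN.
Governing: min(1208.4, 894.2, 509.0, 372.6) = 372.6 kN → net-section rupture.

372.6 kN (net-section rupture governs)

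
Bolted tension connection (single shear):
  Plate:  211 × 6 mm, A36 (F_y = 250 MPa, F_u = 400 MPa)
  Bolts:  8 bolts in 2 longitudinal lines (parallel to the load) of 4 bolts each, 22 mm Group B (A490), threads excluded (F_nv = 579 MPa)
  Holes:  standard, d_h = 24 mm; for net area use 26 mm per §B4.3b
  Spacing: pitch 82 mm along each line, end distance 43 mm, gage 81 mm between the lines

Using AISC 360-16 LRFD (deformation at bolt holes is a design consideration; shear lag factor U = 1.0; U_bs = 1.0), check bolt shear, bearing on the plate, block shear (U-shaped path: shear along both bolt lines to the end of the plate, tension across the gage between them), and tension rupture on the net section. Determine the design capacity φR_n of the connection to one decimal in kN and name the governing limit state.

286.2 kN (net-section rupture governs)

Bolt shear: A_b = π(22)²/4 = 380.13 mm². φR_n = 0.75 × 579 × 380.13 × 8 × 1 = 1320.6 kN.
Bearing (6 mm plate, F_u = 400 MPa): end bolts L_c = 43 − 24/2 = 31, R_n = min(1.2×31×6×400, 2.4×22×6×400) = 89.28 kN/bolt; interior L_c = 82 − 24 = 58, R_n = 126.72 kN/bolt. φR_n = 0.75 × (2×89.28 + 6×126.72) = 704.2 kN.
Block shear: shear path 2×[43+3×82] = 2×289 mm, A_gv = 3468, A_nv = 2×(289 − 3.5×26)×6 = 2376 mm²; tension across gage: (81 − 1×26)×6 = 330 mm². R_n = min(0.6×400×2376, 0.6×250×3468) + 1.0×400×330 = min(570.24, 520.2) + 132 = 652.2 kN. φR_n = 0.75 × 652.2 = 489.2 kN.
Tension rupture (net): A_n = (211 − 2×26)×6 = 954 mm² (U = 1.0, A_e = A_n). φR_n = 0.75 × 400 × 954 = 286.2 kN.
Governing: min(1320.6, 704.2, 489.2, 286.2) = 286.2 kN → net-section rupture.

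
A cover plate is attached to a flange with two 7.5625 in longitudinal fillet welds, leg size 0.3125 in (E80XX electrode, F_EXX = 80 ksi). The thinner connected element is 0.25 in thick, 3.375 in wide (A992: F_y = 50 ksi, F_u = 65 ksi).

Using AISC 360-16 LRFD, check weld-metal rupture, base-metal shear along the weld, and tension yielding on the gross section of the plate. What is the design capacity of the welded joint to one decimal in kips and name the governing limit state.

38.0 kips (gross-section yield governs)

Weld metal: throat = 0.707×0.3125 = 0.22094 in, L = 2×7.5625 = 15.125 in. φR_n = 0.75 × 0.6 × 80 × 0.22094 × 15.125 = 120.3 kips.
Base metal shear (0.25 in plate): yield φR_n = 1.0×0.6×50×0.25×15.125 = 113.4 kips; rupture φR_n = 0.75×0.6×65×0.25×15.125 = 110.6 kips; take 110.6 kips (rupture).
Tension yield (gross): A_g = 3.375×0.25 = 0.84375 in². φR_n = 0.90 × 50 × 0.84375 = 38.0 kips.
Governing: min(120.3, 110.6, 38.0) = 38.0 kips → gross-section yield.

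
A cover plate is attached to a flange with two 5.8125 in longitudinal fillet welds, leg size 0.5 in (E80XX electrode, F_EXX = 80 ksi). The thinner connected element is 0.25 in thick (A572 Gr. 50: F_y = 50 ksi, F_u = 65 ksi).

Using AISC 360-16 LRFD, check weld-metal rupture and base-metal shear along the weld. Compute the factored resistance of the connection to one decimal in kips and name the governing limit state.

Weld metal: throat = 0.707×0.5 = 0.3535 in, L = 2×5.8125 = 11.625 in. φR_n = 0.75 × 0.6 × 80 × 0.3535 × 11.625 = 147.9 kips.
Base metal shear (0.25 in plate): yield φR_n = 1.0×0.6×50×0.25×11.625 = 87.2 kips; rupture φR_n = 0.75×0.6×65×0.25×11.625 = 85.0 kips; take 85.0 kips (rupture).
Governing: min(147.9, 85.0) = 85.0 kips → base-metal shear.

85.0 kips (base-metal shear governs)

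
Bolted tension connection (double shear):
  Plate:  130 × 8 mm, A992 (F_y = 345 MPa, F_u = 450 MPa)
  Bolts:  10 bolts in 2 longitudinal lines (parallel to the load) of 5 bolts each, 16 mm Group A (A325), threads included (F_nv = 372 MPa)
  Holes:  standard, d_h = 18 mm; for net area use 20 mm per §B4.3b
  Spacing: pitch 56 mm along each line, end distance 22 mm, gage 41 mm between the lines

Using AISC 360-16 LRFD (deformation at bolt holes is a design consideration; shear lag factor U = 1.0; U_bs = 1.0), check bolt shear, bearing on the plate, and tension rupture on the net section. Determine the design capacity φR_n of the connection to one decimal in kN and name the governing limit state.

Bolt shear: A_b = π(16)²/4 = 201.06 mm². φR_n = 0.75 × 372 × 201.06 × 10 × 2 = 1121.9 kN.
Bearing (8 mm plate, F_u = 450 MPa): end bolts L_c = 22 − 18/2 = 13, R_n = min(1.2×13×8×450, 2.4×16×8×450) = 56.16 kN/bolt; interior L_c = 56 − 18 = 38, R_n = 138.24 kN/bolt. φR_n = 0.75 × (2×56.16 + 8×138.24) = 913.7 kN.
Tension rupture (net): A_n = (130 − 2×20)×8 = 720 mm² (U = 1.0, A_e = A_n). φR_n = 0.75 × 450 × 720 = 243.0 kN.
Governing: min(1121.9, 913.7, 243.0) = 243.0 kN → net-section rupture.

243.0 kN (net-section rupture governs)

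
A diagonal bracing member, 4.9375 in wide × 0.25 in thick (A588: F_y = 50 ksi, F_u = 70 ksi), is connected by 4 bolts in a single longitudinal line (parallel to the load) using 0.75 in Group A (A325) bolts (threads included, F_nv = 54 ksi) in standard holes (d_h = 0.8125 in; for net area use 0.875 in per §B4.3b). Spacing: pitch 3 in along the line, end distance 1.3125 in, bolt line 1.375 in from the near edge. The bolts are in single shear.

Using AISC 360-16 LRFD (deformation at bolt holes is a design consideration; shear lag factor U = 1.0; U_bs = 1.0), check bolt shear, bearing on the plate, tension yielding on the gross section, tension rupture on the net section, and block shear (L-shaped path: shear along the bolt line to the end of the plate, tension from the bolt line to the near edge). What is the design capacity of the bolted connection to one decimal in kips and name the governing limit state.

53.3 kips (net-section rupture governs)

Bolt shear: A_b = π(0.75)²/4 = 0.44179 in². φR_n = 0.75 × 54 × 0.44179 × 4 × 1 = 71.6 kips.
Bearing (0.25 in plate, F_u = 70 ksi): end bolts L_c = 1.3125 − 0.8125/2 = 0.90625, R_n = min(1.2×0.90625×0.25×70, 2.4×0.75×0.25×70) = 19.031 kips/bolt; interior L_c = 3 − 0.8125 = 2.1875, R_n = 31.5 kips/bolt. φR_n = 0.75 × (1×19.031 + 3×31.5) = 85.1 kips.
Tension yield (gross): A_g = 4.9375×0.25 = 1.2344 in². φR_n = 0.90 × 50 × 1.2344 = 55.5 kips.
Tension rupture (net): A_n = (4.9375 − 1×0.875)×0.25 = 1.0156 in² (U = 1.0, A_e = A_n). φR_n = 0.75 × 70 × 1.0156 = 53.3 kips.
Block shear: shear path 1×[1.3125+3×3] = 1×10.3125 in, A_gv = 2.5781, A_nv = 1×(10.3125 − 3.5×0.875)×0.25 = 1.8125 in²; tension to near edge: (1.375 − 0.5×0.875)×0.25 = 0.23438 in². R_n = min(0.6×70×1.8125, 0.6×50×2.5781) + 1.0×70×0.23438 = min(76.125, 77.343) + 16.407 = 92.532 kips. φR_n = 0.75 × 92.532 = 69.4 kips.
Governing: min(71.6, 85.1, 55.5, 53.3, 69.4) = 53.3 kips → net-section rupture.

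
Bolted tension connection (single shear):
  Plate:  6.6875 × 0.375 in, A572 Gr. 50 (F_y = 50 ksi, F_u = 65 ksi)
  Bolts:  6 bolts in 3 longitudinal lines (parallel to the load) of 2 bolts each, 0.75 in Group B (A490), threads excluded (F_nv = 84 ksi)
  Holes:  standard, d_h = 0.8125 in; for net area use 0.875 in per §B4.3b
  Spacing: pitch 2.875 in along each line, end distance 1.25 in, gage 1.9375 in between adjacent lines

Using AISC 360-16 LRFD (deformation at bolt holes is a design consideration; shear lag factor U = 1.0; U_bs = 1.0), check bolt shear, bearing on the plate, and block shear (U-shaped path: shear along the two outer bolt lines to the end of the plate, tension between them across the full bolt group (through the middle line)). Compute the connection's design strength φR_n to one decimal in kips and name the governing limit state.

Bolt shear: A_b = π(0.75)²/4 = 0.44179 in². φR_n = 0.75 × 84 × 0.44179 × 6 × 1 = 167.0 kips.
Bearing (0.375 in plate, F_u = 65 ksi): end bolts L_c = 1.25 − 0.8125/2 = 0.84375, R_n = min(1.2×0.84375×0.375×65, 2.4×0.75×0.375×65) = 24.68 kips/bolt; interior L_c = 2.875 − 0.8125 = 2.0625, R_n = 43.875 kips/bolt. φR_n = 0.75 × (3×24.68 + 3×43.875) = 154.2 kips.
Block shear: shear path 2×[1.25+1×2.875] = 2×4.125 in, A_gv = 3.0938, A_nv = 2×(4.125 − 1.5×0.875)×0.375 = 2.1094 in²; tension across gage: (3.875 − 2×0.875)×0.375 = 0.79688 in². R_n = min(0.6×65×2.1094, 0.6×50×3.0938) + 1.0×65×0.79688 = min(82.267, 92.814) + 51.797 = 134.06 kips. φR_n = 0.75 × 134.06 = 100.5 kips.
Governing: min(167.0, 154.2, 100.5) = 100.5 kips → block shear.

100.5 kips (block shear governs)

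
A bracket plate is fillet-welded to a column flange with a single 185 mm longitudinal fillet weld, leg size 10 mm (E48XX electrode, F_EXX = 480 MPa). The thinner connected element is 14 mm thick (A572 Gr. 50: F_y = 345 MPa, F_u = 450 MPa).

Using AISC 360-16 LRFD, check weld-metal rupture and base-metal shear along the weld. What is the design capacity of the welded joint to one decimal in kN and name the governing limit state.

282.5 kN (weld metal governs)

Weld metal: throat = 0.707×10 = 7.07 mm, L = 185 mm. φR_n = 0.75 × 0.6 × 480 × 7.07 × 185 = 282.5 kN.
Base metal shear (14 mm plate): yield φR_n = 1.0×0.6×345×14×185 = 536.1 kN; rupture φR_n = 0.75×0.6×450×14×185 = 524.5 kN; take 524.5 kN (rupture).
Governing: min(282.5, 524.5) = 282.5 kN → weld metal.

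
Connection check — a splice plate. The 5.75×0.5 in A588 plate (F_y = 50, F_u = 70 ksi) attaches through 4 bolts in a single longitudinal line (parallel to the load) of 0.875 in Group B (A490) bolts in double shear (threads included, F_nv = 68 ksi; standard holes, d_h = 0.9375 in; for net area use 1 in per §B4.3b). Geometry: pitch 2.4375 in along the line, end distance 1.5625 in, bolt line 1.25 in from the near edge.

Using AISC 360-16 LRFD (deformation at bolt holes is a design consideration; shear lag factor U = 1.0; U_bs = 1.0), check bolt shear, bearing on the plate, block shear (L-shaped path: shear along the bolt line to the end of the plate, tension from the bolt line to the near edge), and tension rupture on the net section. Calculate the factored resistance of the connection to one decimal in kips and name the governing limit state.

Bolt shear: A_b = π(0.875)²/4 = 0.60132 in². φR_n = 0.75 × 68 × 0.60132 × 4 × 2 = 245.3 kips.
Bearing (0.5 in plate, F_u = 70 ksi): end bolts L_c = 1.5625 − 0.9375/2 = 1.09375, R_n = min(1.2×1.09375×0.5×70, 2.4×0.875×0.5×70) = 45.938 kips/bolt; interior L_c = 2.4375 − 0.9375 = 1.5, R_n = 63 kips/bolt. φR_n = 0.75 × (1×45.938 + 3×63) = 176.2 kips.
Block shear: shear path 1×[1.5625+3×2.4375] = 1×8.875 in, A_gv = 4.4375, A_nv = 1×(8.875 − 3.5×1)×0.5 = 2.6875 in²; tension to near edge: (1.25 − 0.5×1)×0.5 = 0.375 in². R_n = min(0.6×70×2.6875, 0.6×50×4.4375) + 1.0×70×0.375 = min(112.88, 133.13) + 26.25 = 139.13 kips. φR_n = 0.75 × 139.13 = 104.3 kips.
Tension rupture (net): A_n = (5.75 − 1×1)×0.5 = 2.375 in² (U = 1.0, A_e = A_n). φR_n = 0.75 × 70 × 2.375 = 124.7 kips.
Governing: min(245.3, 176.2, 104.3, 124.7) = 104.3 kips → block shear.

104.3 kips (block shear governs)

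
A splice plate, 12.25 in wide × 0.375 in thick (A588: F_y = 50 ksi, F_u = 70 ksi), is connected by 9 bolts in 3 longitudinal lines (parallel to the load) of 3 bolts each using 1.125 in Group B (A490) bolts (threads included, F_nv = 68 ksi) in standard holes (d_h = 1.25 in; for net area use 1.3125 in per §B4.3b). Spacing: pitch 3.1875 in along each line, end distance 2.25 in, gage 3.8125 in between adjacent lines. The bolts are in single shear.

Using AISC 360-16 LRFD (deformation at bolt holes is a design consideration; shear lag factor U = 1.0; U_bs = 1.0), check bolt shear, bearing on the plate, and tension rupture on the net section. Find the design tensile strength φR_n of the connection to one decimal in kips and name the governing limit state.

Bolt shear: A_b = π(1.125)²/4 = 0.99402 in². φR_n = 0.75 × 68 × 0.99402 × 9 × 1 = 456.3 kips.
Bearing (0.375 in plate, F_u = 70 ksi): end bolts L_c = 2.25 − 1.25/2 = 1.625, R_n = min(1.2×1.625×0.375×70, 2.4×1.125×0.375×70) = 51.188 kips/bolt; interior L_c = 3.1875 − 1.25 = 1.9375, R_n = 61.031 kips/bolt. φR_n = 0.75 × (3×51.188 + 6×61.031) = 389.8 kips.
Tension rupture (net): A_n = (12.25 − 3×1.3125)×0.375 = 3.1172 in² (U = 1.0, A_e = A_n). φR_n = 0.75 × 70 × 3.1172 = 163.7 kips.
Governing: min(456.3, 389.8, 163.7) = 163.7 kips → net-section rupture.

163.7 kips (net-section rupture governs)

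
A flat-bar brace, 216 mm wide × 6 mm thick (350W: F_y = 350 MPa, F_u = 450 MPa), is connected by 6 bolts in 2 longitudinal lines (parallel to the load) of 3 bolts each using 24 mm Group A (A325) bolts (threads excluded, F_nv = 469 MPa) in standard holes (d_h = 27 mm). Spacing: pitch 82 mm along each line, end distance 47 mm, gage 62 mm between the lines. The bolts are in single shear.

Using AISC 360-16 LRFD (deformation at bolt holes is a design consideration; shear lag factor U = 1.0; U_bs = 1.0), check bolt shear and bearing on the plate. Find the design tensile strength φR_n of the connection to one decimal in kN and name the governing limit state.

Bolt shear: A_b = π(24)²/4 = 452.39 mm². φR_n = 0.75 × 469 × 452.39 × 6 × 1 = 954.8 kN.
Bearing (6 mm plate, F_u = 450 MPa): end bolts L_c = 47 − 27/2 = 33.5, R_n = min(1.2×33.5×6×450, 2.4×24×6×450) = 108.54 kN/bolt; interior L_c = 82 − 27 = 55, R_n = 155.52 kN/bolt. φR_n = 0.75 × (2×108.54 + 4×155.52) = 629.4 kN.
Governing: min(954.8, 629.4) = 629.4 kN → bearing.

629.4 kN (bearing governs)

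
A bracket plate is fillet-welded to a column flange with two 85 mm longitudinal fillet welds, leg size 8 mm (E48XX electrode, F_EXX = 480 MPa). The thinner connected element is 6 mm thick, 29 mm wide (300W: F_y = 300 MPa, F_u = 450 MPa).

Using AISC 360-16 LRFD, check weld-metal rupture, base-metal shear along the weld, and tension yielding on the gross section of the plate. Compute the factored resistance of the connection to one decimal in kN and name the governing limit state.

47.0 kN (gross-section yield governs)

Weld metal: throat = 0.707×8 = 5.656 mm, L = 2×85 = 170 mm. φR_n = 0.75 × 0.6 × 480 × 5.656 × 170 = 207.7 kN.
Base metal shear (6 mm plate): yield φR_n = 1.0×0.6×300×6×170 = 183.6 kN; rupture φR_n = 0.75×0.6×450×6×170 = 206.6 kN; take 183.6 kN (yield).
Tension yield (gross): A_g = 29×6 = 174 mm². φR_n = 0.90 × 300 × 174 = 47.0 kN.
Governing: min(207.7, 183.6, 47.0) = 47.0 kN → gross-section yield.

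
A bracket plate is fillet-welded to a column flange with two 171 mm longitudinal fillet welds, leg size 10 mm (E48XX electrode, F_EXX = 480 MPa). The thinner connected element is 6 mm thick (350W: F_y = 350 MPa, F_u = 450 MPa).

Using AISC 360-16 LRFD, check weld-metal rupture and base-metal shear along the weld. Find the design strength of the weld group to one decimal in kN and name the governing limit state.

Weld metal: throat = 0.707×10 = 7.07 mm, L = 2×171 = 342 mm. φR_n = 0.75 × 0.6 × 480 × 7.07 × 342 = 522.3 kN.
Base metal shear (6 mm plate): yield φR_n = 1.0×0.6×350×6×342 = 430.9 kN; rupture φR_n = 0.75×0.6×450×6×342 = 415.5 kN; take 415.5 kN (rupture).
Governing: min(522.3, 415.5) = 415.5 kN → base-metal shear.

415.5 kN (base-metal shear governs)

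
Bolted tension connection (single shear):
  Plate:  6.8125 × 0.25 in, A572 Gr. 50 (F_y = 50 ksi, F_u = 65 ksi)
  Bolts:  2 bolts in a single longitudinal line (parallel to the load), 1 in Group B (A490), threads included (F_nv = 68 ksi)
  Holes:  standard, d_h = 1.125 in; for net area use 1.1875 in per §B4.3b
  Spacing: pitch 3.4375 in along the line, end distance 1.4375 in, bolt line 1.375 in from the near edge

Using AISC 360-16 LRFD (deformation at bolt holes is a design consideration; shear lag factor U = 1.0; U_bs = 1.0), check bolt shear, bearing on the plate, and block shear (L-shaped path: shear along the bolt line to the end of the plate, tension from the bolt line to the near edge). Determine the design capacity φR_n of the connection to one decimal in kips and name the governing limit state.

32.1 kips (block shear governs)

Bolt shear: A_b = π(1)²/4 = 0.7854 in². φR_n = 0.75 × 68 × 0.7854 × 2 × 1 = 80.1 kips.
Bearing (0.25 in plate, F_u = 65 ksi): end bolts L_c = 1.4375 − 1.125/2 = 0.875, R_n = min(1.2×0.875×0.25×65, 2.4×1×0.25×65) = 17.063 kips/bolt; interior L_c = 3.4375 − 1.125 = 2.3125, R_n = 39 kips/bolt. φR_n = 0.75 × (1×17.063 + 1×39) = 42.0 kips.
Block shear: shear path 1×[1.4375+1×3.4375] = 1×4.875 in, A_gv = 1.2188, A_nv = 1×(4.875 − 1.5×1.1875)×0.25 = 0.77344 in²; tension to near edge: (1.375 − 0.5×1.1875)×0.25 = 0.19531 in². R_n = min(0.6×65×0.77344, 0.6×50×1.2188) + 1.0×65×0.19531 = min(30.164, 36.564) + 12.695 = 42.859 kips. φR_n = 0.75 × 42.859 = 32.1 kips.
Governing: min(80.1, 42.0, 32.1) = 32.1 kips → block shear.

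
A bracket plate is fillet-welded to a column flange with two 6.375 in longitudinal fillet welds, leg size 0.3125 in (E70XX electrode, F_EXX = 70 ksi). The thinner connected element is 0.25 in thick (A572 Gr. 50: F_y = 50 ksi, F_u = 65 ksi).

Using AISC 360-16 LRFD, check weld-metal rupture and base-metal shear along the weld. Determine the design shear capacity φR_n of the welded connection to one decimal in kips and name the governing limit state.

88.7 kips (weld metal governs)

Weld metal: throat = 0.707×0.3125 = 0.22094 in, L = 2×6.375 = 12.75 in. φR_n = 0.75 × 0.6 × 70 × 0.22094 × 12.75 = 88.7 kips.
Base metal shear (0.25 in plate): yield φR_n = 1.0×0.6×50×0.25×12.75 = 95.6 kips; rupture φR_n = 0.75×0.6×65×0.25×12.75 = 93.2 kips; take 93.2 kips (rupture).
Governing: min(88.7, 93.2) = 88.7 kips → weld metal.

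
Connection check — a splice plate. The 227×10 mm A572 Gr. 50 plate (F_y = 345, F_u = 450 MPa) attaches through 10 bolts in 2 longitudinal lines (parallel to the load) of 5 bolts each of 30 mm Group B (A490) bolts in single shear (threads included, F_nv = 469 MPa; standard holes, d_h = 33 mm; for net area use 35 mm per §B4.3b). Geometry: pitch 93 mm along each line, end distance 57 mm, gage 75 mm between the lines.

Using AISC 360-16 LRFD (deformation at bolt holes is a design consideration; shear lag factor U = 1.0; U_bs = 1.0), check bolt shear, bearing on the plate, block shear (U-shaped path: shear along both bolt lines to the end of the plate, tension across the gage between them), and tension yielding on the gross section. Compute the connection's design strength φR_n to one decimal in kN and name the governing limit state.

704.8 kN (gross-section yield governs)

Bolt shear: A_b = π(30)²/4 = 706.86 mm². φR_n = 0.75 × 469 × 706.86 × 10 × 1 = 2486.4 kN.
Bearing (10 mm plate, F_u = 450 MPa): end bolts L_c = 57 − 33/2 = 40.5, R_n = min(1.2×40.5×10×450, 2.4×30×10×450) = 218.7 kN/bolt; interior L_c = 93 − 33 = 60, R_n = 324 kN/bolt. φR_n = 0.75 × (2×218.7 + 8×324) = 2272.1 kN.
Block shear: shear path 2×[57+4×93] = 2×429 mm, A_gv = 8580, A_nv = 2×(429 − 4.5×35)×10 = 5430 mm²; tension across gage: (75 − 1×35)×10 = 400 mm². R_n = min(0.6×450×5430, 0.6×345×8580) + 1.0×450×400 = min(1466.1, 1776.1) + 180 = 1646.1 kN. φR_n = 0.75 × 1646.1 = 1234.6 kN.
Tension yield (gross): A_g = 227×10 = 2270 mm². φR_n = 0.90 × 345 × 2270 = 704.8 kN.
Governing: min(2486.4, 2272.1, 1234.6, 704.8) = 704.8 kN → gross-section yield.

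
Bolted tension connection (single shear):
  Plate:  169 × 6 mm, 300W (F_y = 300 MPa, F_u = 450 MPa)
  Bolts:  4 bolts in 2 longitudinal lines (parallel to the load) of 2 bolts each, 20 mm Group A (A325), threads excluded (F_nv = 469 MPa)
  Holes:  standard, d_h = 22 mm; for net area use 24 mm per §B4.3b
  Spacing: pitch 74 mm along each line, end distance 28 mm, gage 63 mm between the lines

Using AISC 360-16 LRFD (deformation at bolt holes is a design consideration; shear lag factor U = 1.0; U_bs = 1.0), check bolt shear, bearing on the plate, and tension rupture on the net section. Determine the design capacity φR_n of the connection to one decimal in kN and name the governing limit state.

Bolt shear: A_b = π(20)²/4 = 314.16 mm². φR_n = 0.75 × 469 × 314.16 × 4 × 1 = 442.0 kN.
Bearing (6 mm plate, F_u = 450 MPa): end bolts L_c = 28 − 22/2 = 17, R_n = min(1.2×17×6×450, 2.4×20×6×450) = 55.08 kN/bolt; interior L_c = 74 − 22 = 52, R_n = 129.6 kN/bolt. φR_n = 0.75 × (2×55.08 + 2×129.6) = 277.0 kN.
Tension rupture (net): A_n = (169 − 2×24)×6 = 726 mm² (U = 1.0, A_e = A_n). φR_n = 0.75 × 450 × 726 = 245.0 kN.
Governing: min(442.0, 277.0, 245.0) = 245.0 kN → net-section rupture.

245.0 kN (net-section rupture governs)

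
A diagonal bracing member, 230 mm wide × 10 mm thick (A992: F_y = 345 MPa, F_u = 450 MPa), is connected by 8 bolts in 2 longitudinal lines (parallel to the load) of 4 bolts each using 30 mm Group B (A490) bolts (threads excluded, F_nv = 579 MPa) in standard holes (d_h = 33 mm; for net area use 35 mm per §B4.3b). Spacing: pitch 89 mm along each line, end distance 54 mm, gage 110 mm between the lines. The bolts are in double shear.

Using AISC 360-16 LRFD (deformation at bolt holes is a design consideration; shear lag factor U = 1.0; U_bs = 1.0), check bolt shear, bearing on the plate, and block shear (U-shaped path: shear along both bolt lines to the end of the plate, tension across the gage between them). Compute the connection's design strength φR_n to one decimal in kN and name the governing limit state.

1057.1 kN (block shear governs)

Bolt shear: A_b = π(30)²/4 = 706.86 mm². φR_n = 0.75 × 579 × 706.86 × 8 × 2 = 4911.3 kN.
Bearing (10 mm plate, F_u = 450 MPa): end bolts L_c = 54 − 33/2 = 37.5, R_n = min(1.2×37.5×10×450, 2.4×30×10×450) = 202.5 kN/bolt; interior L_c = 89 − 33 = 56, R_n = 302.4 kN/bolt. φR_n = 0.75 × (2×202.5 + 6×302.4) = 1664.6 kN.
Block shear: shear path 2×[54+3×89] = 2×321 mm, A_gv = 6420, A_nv = 2×(321 − 3.5×35)×10 = 3970 mm²; tension across gage: (110 − 1×35)×10 = 750 mm². R_n = min(0.6×450×3970, 0.6×345×6420) + 1.0×450×750 = min(1071.9, 1328.9) + 337.5 = 1409.4 kN. φR_n = 0.75 × 1409.4 = 1057.1 kN.
Governing: min(4911.3, 1664.6, 1057.1) = 1057.1 kN → block shear.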